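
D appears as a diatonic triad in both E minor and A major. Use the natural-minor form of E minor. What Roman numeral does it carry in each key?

VII in E minor; IV in A major

The scale of E minor (natural minor) is E F♯ G A B C D; D is degree 7, and the triad built there (D-F♯-A) is major, so it is VII.
The scale of A major is A B C♯ D E F♯ G♯; D is degree 4, and the triad built there (D-F♯-A) is major, so it is IV.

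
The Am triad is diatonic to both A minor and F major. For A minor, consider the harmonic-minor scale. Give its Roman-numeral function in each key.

The scale of A minor (harmonic minor) is A B C D E F G♯; A is degree 1, and the triad built there (A-C-E) is minor, so it is i.
The scale of F major is F G A B♭ C D E; A is degree 3, and the triad built there (A-C-E) is minor, so it is iii.

i in A minor; iii in F major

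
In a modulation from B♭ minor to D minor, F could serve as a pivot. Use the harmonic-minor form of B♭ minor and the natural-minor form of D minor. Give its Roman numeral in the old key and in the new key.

The scale of B♭ minor (harmonic minor) is B♭ C D♭ E♭ F G♭ A; F is degree 5, and the triad built there (F-A-C) is major, so it is V.
The scale of D minor (natural minor) is D E F G A B♭ C; F is degree 3, and the triad built there (F-A-C) is major, so it is III.

V in B♭ minor; III in D minor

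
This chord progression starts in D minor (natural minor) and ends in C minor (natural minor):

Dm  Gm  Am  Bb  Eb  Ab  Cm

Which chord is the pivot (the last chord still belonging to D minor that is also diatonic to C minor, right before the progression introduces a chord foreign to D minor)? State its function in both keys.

Chords diatonic to D minor: Dm, Edim, F, Gm, Am, Bb, C.
Reading the progression, the first chord not in that set is Eb, so the modulation leaves D minor there.
The chord immediately before Eb is Bb, which is diatonic to both keys: VI in D minor and VII in C minor.

Bb — VI in D minor, VII in C minor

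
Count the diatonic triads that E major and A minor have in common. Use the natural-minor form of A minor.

Diatonic triads of E major: E (I), F#m (ii), G#m (iii), A (IV), B (V), C#m (vi), D#dim (vii°).
Diatonic triads of A minor (natural minor): Am (i), Bdim (ii°), C (III), Dm (iv), Em (v), F (VI), G (VII).
No triad has the same root and quality in both keys.

0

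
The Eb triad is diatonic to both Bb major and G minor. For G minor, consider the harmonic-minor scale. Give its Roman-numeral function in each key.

IV in Bb major; VI in G minor

The scale of Bb major is Bb C D Eb F G A; Eb is degree 4, and the triad built there (Eb-G-Bb) is major, so it is IV.
The scale of G minor (harmonic minor) is G A Bb C D Eb F#; Eb is degree 6, and the triad built there (Eb-G-Bb) is major, so it is VI.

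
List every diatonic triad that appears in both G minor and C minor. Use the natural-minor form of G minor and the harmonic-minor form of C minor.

Triads in G minor (natural minor): G minor (i), A diminished (ii°), B♭ major (III), C minor (iv), D minor (v), E♭ major (VI), F major (VII).
Triads in C minor (harmonic minor): C minor (i), D diminished (ii°), E♭ augmented (III+), F minor (iv), G major (V), A♭ major (VI), B diminished (vii°).
Shared triads with their functions: C minor (iv in G minor, i in C minor).

Cm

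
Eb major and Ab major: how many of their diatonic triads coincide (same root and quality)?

Diatonic triads of Eb major: Eb major (I), F minor (ii), G minor (iii), Ab major (IV), Bb major (V), C minor (vi), D diminished (vii°).
Diatonic triads of Ab major: Ab major (I), Bb minor (ii), C minor (iii), Db major (IV), Eb major (V), F minor (vi), G diminished (vii°).
Matching root and quality in both lists: Eb major, F minor, Ab major, C minor.
That gives 4 common triads.

4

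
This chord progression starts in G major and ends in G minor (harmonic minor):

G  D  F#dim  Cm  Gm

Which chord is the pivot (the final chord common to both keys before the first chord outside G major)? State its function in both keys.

Chords diatonic to G major: G, Am, Bm, C, D, Em, F#dim.
Reading the progression, the first chord not in that set is Cm, so the modulation leaves G major there.
The chord immediately before Cm is F#dim, which is diatonic to both keys: vii° in G major and vii° in G minor.

F#dim — vii° in G major, vii° in G minor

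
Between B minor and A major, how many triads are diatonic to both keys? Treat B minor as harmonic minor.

Diatonic triads of B minor (harmonic minor): B minor (i), C# diminished (ii°), D augmented (III+), E minor (iv), F# major (V), G major (VI), A# diminished (vii°).
Diatonic triads of A major: A major (I), B minor (ii), C# minor (iii), D major (IV), E major (V), F# minor (vi), G# diminished (vii°).
Matching root and quality in both lists: B minor.
That gives 1 common triad.

1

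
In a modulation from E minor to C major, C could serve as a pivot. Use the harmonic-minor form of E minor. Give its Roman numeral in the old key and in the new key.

VI in E minor; I in C major

The scale of E minor (harmonic minor) is E F# G A B C D#; C is degree 6, and the triad built there (C-E-G) is major, so it is VI.
The scale of C major is C D E F G A B; C is degree 1, and the triad built there (C-E-G) is major, so it is I.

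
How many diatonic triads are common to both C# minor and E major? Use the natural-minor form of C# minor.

7

Diatonic triads of C# minor (natural minor): C#m (i), D#dim (ii°), E (III), F#m (iv), G#m (v), A (VI), B (VII).
Diatonic triads of E major: E (I), F#m (ii), G#m (iii), A (IV), B (V), C#m (vi), D#dim (vii°).
Matching root and quality in both lists: C#m, D#dim, E, F#m, G#m, A, B.
That gives 7 common triads.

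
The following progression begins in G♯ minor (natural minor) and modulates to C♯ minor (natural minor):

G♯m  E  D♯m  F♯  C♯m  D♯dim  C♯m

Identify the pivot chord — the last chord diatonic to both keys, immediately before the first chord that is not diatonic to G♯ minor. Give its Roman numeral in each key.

Chords diatonic to G♯ minor: G♯m, A♯dim, B, C♯m, D♯m, E, F♯.
Reading the progression, the first chord not in that set is D♯dim, so the modulation leaves G♯ minor there.
The chord immediately before D♯dim is C♯m, which is diatonic to both keys: iv in G♯ minor and i in C♯ minor.

C♯m — iv in G♯ minor, i in C♯ minor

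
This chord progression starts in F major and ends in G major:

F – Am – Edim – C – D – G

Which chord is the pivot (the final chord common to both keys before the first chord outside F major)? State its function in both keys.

C — V in F major, IV in G major

Chords diatonic to F major: F, Gm, Am, B♭, C, Dm, Edim.
Reading the progression, the first chord not in that set is D, so the modulation leaves F major there.
The chord immediately before D is C, which is diatonic to both keys: V in F major and IV in G major.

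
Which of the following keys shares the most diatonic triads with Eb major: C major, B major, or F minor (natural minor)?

Triads of Eb major: Eb major (I), F minor (ii), G minor (iii), Ab major (IV), Bb major (V), C minor (vi), D diminished (vii°).
C major shares 0: none.
B major shares 0: none.
F minor (natural minor) shares 4: Eb, Fm, Ab, Cm.
The most common triads (4) are shared with F minor.

F minor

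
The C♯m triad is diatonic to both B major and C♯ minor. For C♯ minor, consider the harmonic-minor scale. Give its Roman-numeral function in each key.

The scale of B major is B C♯ D♯ E F♯ G♯ A♯; C♯ is degree 2, and the triad built there (C♯-E-G♯) is minor, so it is ii.
The scale of C♯ minor (harmonic minor) is C♯ D♯ E F♯ G♯ A B♯; C♯ is degree 1, and the triad built there (C♯-E-G♯) is minor, so it is i.

ii in B major; i in C♯ minor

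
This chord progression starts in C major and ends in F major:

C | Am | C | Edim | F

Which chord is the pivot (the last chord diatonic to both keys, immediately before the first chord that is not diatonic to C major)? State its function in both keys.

C — I in C major, V in F major

Chords diatonic to C major: C, Dm, Em, F, G, Am, Bdim.
Reading the progression, the first chord not in that set is Edim, so the modulation leaves C major there.
The chord immediately before Edim is C, which is diatonic to both keys: I in C major and V in F major.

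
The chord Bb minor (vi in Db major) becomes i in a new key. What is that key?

Bb minor

The numeral i denotes a minor triad on scale degree 1. With Bb on degree 1, the tonic of the new key is Bb.
Degree 1 carries a minor triad in minor keys, so the destination is Bb minor.
Check: the diatonic triads of Bb minor (natural minor) are Bbm (i), Cdim (ii°), Db (III), Ebm (iv), Fm (v), Gb (VI), Ab (VII) — Bb minor is indeed i.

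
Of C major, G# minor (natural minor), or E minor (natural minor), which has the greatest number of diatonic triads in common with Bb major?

C major

Triads of Bb major: Bb major (I), C minor (ii), D minor (iii), Eb major (IV), F major (V), G minor (vi), A diminished (vii°).
C major shares 2: Dm, F.
G# minor (natural minor) shares 0: none.
E minor (natural minor) shares 0: none.
The most common triads (2) are shared with C major.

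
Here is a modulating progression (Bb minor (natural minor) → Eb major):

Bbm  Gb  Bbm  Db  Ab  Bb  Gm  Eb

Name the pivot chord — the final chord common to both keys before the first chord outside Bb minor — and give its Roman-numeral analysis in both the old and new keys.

Chords diatonic to Bb minor: Bbm, Cdim, Db, Ebm, Fm, Gb, Ab.
Reading the progression, the first chord not in that set is Bb, so the modulation leaves Bb minor there.
The chord immediately before Bb is Ab, which is diatonic to both keys: VII in Bb minor and IV in Eb major.

Ab — VII in Bb minor, IV in Eb major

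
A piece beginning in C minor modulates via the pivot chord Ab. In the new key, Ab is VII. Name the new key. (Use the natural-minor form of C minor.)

Bb minor

The numeral VII denotes a major triad on scale degree 7. With Ab on degree 7, the tonic of the new key is Bb.
Degree 7 carries a major triad in natural-minor keys, so the destination is Bb minor.
Check: the diatonic triads of Bb minor (natural minor) are Bbm (i), Cdim (ii°), Db (III), Ebm (iv), Fm (v), Gb (VI), Ab (VII) — Ab is indeed VII.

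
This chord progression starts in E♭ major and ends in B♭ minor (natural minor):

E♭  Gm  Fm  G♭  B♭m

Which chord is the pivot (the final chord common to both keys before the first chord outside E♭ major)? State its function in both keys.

Chords diatonic to E♭ major: E♭, Fm, Gm, A♭, B♭, Cm, Ddim.
Reading the progression, the first chord not in that set is G♭, so the modulation leaves E♭ major there.
The chord immediately before G♭ is Fm, which is diatonic to both keys: ii in E♭ major and v in B♭ minor.

Fm — ii in E♭ major, v in B♭ minor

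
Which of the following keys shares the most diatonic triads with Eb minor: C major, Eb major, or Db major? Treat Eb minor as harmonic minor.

Triads of Eb minor (harmonic minor): Ebm (i), Fdim (ii°), Gbaug (III+), Abm (iv), Bb (V), Cb (VI), Ddim (vii°).
C major shares 0: none.
Eb major shares 2: Bb, Ddim.
Db major shares 1: Ebm.
The most common triads (2) are shared with Eb major.

Eb major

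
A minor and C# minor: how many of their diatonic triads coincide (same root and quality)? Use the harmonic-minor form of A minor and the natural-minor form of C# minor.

Diatonic triads of A minor (harmonic minor): A minor (i), B diminished (ii°), C augmented (III+), D minor (iv), E major (V), F major (VI), G# diminished (vii°).
Diatonic triads of C# minor (natural minor): C# minor (i), D# diminished (ii°), E major (III), F# minor (iv), G# minor (v), A major (VI), B major (VII).
Matching root and quality in both lists: E major.
That gives 1 common triad.

1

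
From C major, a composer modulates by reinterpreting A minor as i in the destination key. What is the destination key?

The numeral i denotes a minor triad on scale degree 1. With A on degree 1, the tonic of the new key is A.
Degree 1 carries a minor triad in minor keys, so the destination is A minor.
Check: the diatonic triads of A minor (natural minor) are Am (i), Bdim (ii°), C (III), Dm (iv), Em (v), F (VI), G (VII) — A minor is indeed i.

A minor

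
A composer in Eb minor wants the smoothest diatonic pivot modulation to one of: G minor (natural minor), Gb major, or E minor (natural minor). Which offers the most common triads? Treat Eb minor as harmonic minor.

Gb major

Triads of Eb minor (harmonic minor): Ebm (i), Fdim (ii°), Gbaug (III+), Abm (iv), Bb (V), Cb (VI), Ddim (vii°).
G minor (natural minor) shares 1: Bb.
Gb major shares 4: Ebm, Fdim, Abm, Cb.
E minor (natural minor) shares 0: none.
The most common triads (4) are shared with Gb major.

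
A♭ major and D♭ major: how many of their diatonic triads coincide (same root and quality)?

Diatonic triads of A♭ major: A♭ (I), B♭m (ii), Cm (iii), D♭ (IV), E♭ (V), Fm (vi), Gdim (vii°).
Diatonic triads of D♭ major: D♭ (I), E♭m (ii), Fm (iii), G♭ (IV), A♭ (V), B♭m (vi), Cdim (vii°).
Matching root and quality in both lists: A♭, B♭m, D♭, Fm.
That gives 4 common triads.

4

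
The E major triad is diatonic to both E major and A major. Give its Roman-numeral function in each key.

I in E major; V in A major

The scale of E major is E F# G# A B C# D#; E is degree 1, and the triad built there (E-G#-B) is major, so it is I.
The scale of A major is A B C# D E F# G#; E is degree 5, and the triad built there (E-G#-B) is major, so it is V.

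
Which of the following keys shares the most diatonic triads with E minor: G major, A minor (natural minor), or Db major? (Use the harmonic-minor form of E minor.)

Triads of E minor (harmonic minor): Em (i), F#dim (ii°), Gaug (III+), Am (iv), B (V), C (VI), D#dim (vii°).
G major shares 4: Em, F#dim, Am, C.
A minor (natural minor) shares 3: Em, Am, C.
Db major shares 0: none.
The most common triads (4) are shared with G major.

G major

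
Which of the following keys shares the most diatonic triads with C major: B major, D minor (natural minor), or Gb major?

D minor

Triads of C major: C (I), Dm (ii), Em (iii), F (IV), G (V), Am (vi), Bdim (vii°).
B major shares 0: none.
D minor (natural minor) shares 4: C, Dm, F, Am.
Gb major shares 0: none.
The most common triads (4) are shared with D minor.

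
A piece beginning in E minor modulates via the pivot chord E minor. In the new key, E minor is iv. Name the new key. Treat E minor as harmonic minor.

B minor

The numeral iv denotes a minor triad on scale degree 4. With E on degree 4, the tonic of the new key is B.
Degree 4 carries a minor triad in minor keys, so the destination is B minor.
Check: the diatonic triads of B minor (natural minor) are Bm (i), C#dim (ii°), D (III), Em (iv), F#m (v), G (VI), A (VII) — E minor is indeed iv.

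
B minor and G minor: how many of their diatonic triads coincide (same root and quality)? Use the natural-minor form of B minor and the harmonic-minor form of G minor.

Diatonic triads of B minor (natural minor): Bm (i), C#dim (ii°), D (III), Em (iv), F#m (v), G (VI), A (VII).
Diatonic triads of G minor (harmonic minor): Gm (i), Adim (ii°), Bbaug (III+), Cm (iv), D (V), Eb (VI), F#dim (vii°).
Matching root and quality in both lists: D.
That gives 1 common triad.

1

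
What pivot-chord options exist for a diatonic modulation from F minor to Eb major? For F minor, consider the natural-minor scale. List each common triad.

Triads in F minor (natural minor): Fm (i), Gdim (ii°), Ab (III), Bbm (iv), Cm (v), Db (VI), Eb (VII).
Triads in Eb major: Eb (I), Fm (ii), Gm (iii), Ab (IV), Bb (V), Cm (vi), Ddim (vii°).
Shared triads with their functions: Fm (i in F minor, ii in Eb major); Ab (III in F minor, IV in Eb major); Cm (v in F minor, vi in Eb major); Eb (VII in F minor, I in Eb major).

Fm, Ab, Cm, Eb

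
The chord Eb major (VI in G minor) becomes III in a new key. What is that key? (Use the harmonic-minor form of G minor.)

C minor

The numeral III denotes a major triad on scale degree 3. With Eb on degree 3, the tonic of the new key is C.
Degree 3 carries a major triad in natural-minor keys, so the destination is C minor.
Check: the diatonic triads of C minor (natural minor) are Cm (i), Ddim (ii°), Eb (III), Fm (iv), Gm (v), Ab (VI), Bb (VII) — Eb major is indeed III.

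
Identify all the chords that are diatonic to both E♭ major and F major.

Gm, B♭

Triads in E♭ major: E♭ (I), Fm (ii), Gm (iii), A♭ (IV), B♭ (V), Cm (vi), Ddim (vii°).
Triads in F major: F (I), Gm (ii), Am (iii), B♭ (IV), C (V), Dm (vi), Edim (vii°).
Shared triads with their functions: Gm (iii in E♭ major, ii in F major); B♭ (V in E♭ major, IV in F major).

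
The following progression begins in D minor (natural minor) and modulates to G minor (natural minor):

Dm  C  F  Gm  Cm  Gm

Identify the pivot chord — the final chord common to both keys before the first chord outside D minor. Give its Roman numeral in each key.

Gm — iv in D minor, i in G minor

Chords diatonic to D minor: Dm, Edim, F, Gm, Am, Bb, C.
Reading the progression, the first chord not in that set is Cm, so the modulation leaves D minor there.
The chord immediately before Cm is Gm, which is diatonic to both keys: iv in D minor and i in G minor.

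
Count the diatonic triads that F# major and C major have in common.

Diatonic triads of F# major: F# major (I), G# minor (ii), A# minor (iii), B major (IV), C# major (V), D# minor (vi), E# diminished (vii°).
Diatonic triads of C major: C major (I), D minor (ii), E minor (iii), F major (IV), G major (V), A minor (vi), B diminished (vii°).
No triad has the same root and quality in both keys.

0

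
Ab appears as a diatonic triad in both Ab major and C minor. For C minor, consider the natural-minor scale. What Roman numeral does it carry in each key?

I in Ab major; VI in C minor

The scale of Ab major is Ab Bb C Db Eb F G; Ab is degree 1, and the triad built there (Ab-C-Eb) is major, so it is I.
The scale of C minor (natural minor) is C D Eb F G Ab Bb; Ab is degree 6, and the triad built there (Ab-C-Eb) is major, so it is VI.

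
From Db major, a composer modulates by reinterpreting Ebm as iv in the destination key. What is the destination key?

Bb minor

The numeral iv denotes a minor triad on scale degree 4. With Eb on degree 4, the tonic of the new key is Bb.
Degree 4 carries a minor triad in minor keys, so the destination is Bb minor.
Check: the diatonic triads of Bb minor (natural minor) are Bbm (i), Cdim (ii°), Db (III), Ebm (iv), Fm (v), Gb (VI), Ab (VII) — Ebm is indeed iv.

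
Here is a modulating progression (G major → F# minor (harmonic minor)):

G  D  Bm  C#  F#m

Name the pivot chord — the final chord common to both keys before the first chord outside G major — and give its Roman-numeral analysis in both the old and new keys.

Chords diatonic to G major: G, Am, Bm, C, D, Em, F#dim.
Reading the progression, the first chord not in that set is C#, so the modulation leaves G major there.
The chord immediately before C# is Bm, which is diatonic to both keys: iii in G major and iv in F# minor.

Bm — iii in G major, iv in F# minor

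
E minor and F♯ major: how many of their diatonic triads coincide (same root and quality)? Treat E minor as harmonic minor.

1

Diatonic triads of E minor (harmonic minor): E minor (i), F♯ diminished (ii°), G augmented (III+), A minor (iv), B major (V), C major (VI), D♯ diminished (vii°).
Diatonic triads of F♯ major: F♯ major (I), G♯ minor (ii), A♯ minor (iii), B major (IV), C♯ major (V), D♯ minor (vi), E♯ diminished (vii°).
Matching root and quality in both lists: B major.
That gives 1 common triad.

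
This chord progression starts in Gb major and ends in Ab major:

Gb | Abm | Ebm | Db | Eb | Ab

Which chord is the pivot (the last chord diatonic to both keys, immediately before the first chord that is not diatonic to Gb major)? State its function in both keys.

Db — V in Gb major, IV in Ab major

Chords diatonic to Gb major: Gb, Abm, Bbm, Cb, Db, Ebm, Fdim.
Reading the progression, the first chord not in that set is Eb, so the modulation leaves Gb major there.
The chord immediately before Eb is Db, which is diatonic to both keys: V in Gb major and IV in Ab major.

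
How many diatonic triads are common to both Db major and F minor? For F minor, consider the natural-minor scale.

4

Diatonic triads of Db major: Db major (I), Eb minor (ii), F minor (iii), Gb major (IV), Ab major (V), Bb minor (vi), C diminished (vii°).
Diatonic triads of F minor (natural minor): F minor (i), G diminished (ii°), Ab major (III), Bb minor (iv), C minor (v), Db major (VI), Eb major (VII).
Matching root and quality in both lists: Db major, F minor, Ab major, Bb minor.
That gives 4 common triads.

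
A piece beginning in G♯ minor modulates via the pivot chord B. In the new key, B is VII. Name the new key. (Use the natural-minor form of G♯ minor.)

The numeral VII denotes a major triad on scale degree 7. With B on degree 7, the tonic of the new key is C♯.
Degree 7 carries a major triad in natural-minor keys, so the destination is C♯ minor.
Check: the diatonic triads of C♯ minor (natural minor) are C♯m (i), D♯dim (ii°), E (III), F♯m (iv), G♯m (v), A (VI), B (VII) — B is indeed VII.

C♯ minor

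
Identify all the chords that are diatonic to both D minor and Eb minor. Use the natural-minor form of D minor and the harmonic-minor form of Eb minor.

Bb

Triads in D minor (natural minor): Dm (i), Edim (ii°), F (III), Gm (iv), Am (v), Bb (VI), C (VII).
Triads in Eb minor (harmonic minor): Ebm (i), Fdim (ii°), Gbaug (III+), Abm (iv), Bb (V), Cb (VI), Ddim (vii°).
Shared triads with their functions: Bb (VI in D minor, V in Eb minor).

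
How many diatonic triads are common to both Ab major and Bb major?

2

Diatonic triads of Ab major: Ab (I), Bbm (ii), Cm (iii), Db (IV), Eb (V), Fm (vi), Gdim (vii°).
Diatonic triads of Bb major: Bb (I), Cm (ii), Dm (iii), Eb (IV), F (V), Gm (vi), Adim (vii°).
Matching root and quality in both lists: Cm, Eb.
That gives 2 common triads.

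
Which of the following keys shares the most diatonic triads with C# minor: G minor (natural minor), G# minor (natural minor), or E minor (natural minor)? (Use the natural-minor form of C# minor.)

G# minor

Triads of C# minor (natural minor): C#m (i), D#dim (ii°), E (III), F#m (iv), G#m (v), A (VI), B (VII).
G minor (natural minor) shares 0: none.
G# minor (natural minor) shares 4: C#m, E, G#m, B.
E minor (natural minor) shares 0: none.
The most common triads (4) are shared with G# minor.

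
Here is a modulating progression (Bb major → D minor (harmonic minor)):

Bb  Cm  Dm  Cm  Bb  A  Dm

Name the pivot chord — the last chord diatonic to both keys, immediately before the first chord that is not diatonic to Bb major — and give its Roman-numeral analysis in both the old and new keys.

Chords diatonic to Bb major: Bb, Cm, Dm, Eb, F, Gm, Adim.
Reading the progression, the first chord not in that set is A, so the modulation leaves Bb major there.
The chord immediately before A is Bb, which is diatonic to both keys: I in Bb major and VI in D minor.

Bb — I in Bb major, VI in D minor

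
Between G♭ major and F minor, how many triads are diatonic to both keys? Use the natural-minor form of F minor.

Diatonic triads of G♭ major: G♭ major (I), A♭ minor (ii), B♭ minor (iii), C♭ major (IV), D♭ major (V), E♭ minor (vi), F diminished (vii°).
Diatonic triads of F minor (natural minor): F minor (i), G diminished (ii°), A♭ major (III), B♭ minor (iv), C minor (v), D♭ major (VI), E♭ major (VII).
Matching root and quality in both lists: B♭ minor, D♭ major.
That gives 2 common triads.

2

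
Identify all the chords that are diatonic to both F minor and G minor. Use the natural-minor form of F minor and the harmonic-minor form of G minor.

Cm, Eb

Triads in F minor (natural minor): F minor (i), G diminished (ii°), Ab major (III), Bb minor (iv), C minor (v), Db major (VI), Eb major (VII).
Triads in G minor (harmonic minor): G minor (i), A diminished (ii°), Bb augmented (III+), C minor (iv), D major (V), Eb major (VI), F# diminished (vii°).
Shared triads with their functions: C minor (v in F minor, iv in G minor); Eb major (VII in F minor, VI in G minor).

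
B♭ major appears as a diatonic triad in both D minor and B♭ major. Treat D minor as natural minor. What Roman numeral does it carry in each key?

VI in D minor; I in B♭ major

The scale of D minor (natural minor) is D E F G A B♭ C; B♭ is degree 6, and the triad built there (B♭-D-F) is major, so it is VI.
The scale of B♭ major is B♭ C D E♭ F G A; B♭ is degree 1, and the triad built there (B♭-D-F) is major, so it is I.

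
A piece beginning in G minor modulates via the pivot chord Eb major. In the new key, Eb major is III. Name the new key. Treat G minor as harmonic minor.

C minor

The numeral III denotes a major triad on scale degree 3. With Eb on degree 3, the tonic of the new key is C.
Degree 3 carries a major triad in natural-minor keys, so the destination is C minor.
Check: the diatonic triads of C minor (natural minor) are Cm (i), Ddim (ii°), Eb (III), Fm (iv), Gm (v), Ab (VI), Bb (VII) — Eb major is indeed III.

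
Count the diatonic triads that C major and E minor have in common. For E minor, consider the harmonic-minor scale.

Diatonic triads of C major: C major (I), D minor (ii), E minor (iii), F major (IV), G major (V), A minor (vi), B diminished (vii°).
Diatonic triads of E minor (harmonic minor): E minor (i), F# diminished (ii°), G augmented (III+), A minor (iv), B major (V), C major (VI), D# diminished (vii°).
Matching root and quality in both lists: C major, E minor, A minor.
That gives 3 common triads.

3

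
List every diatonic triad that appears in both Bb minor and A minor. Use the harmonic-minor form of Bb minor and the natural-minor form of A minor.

Triads in Bb minor (harmonic minor): Bb minor (i), C diminished (ii°), Db augmented (III+), Eb minor (iv), F major (V), Gb major (VI), A diminished (vii°).
Triads in A minor (natural minor): A minor (i), B diminished (ii°), C major (III), D minor (iv), E minor (v), F major (VI), G major (VII).
Shared triads with their functions: F major (V in Bb minor, VI in A minor).

F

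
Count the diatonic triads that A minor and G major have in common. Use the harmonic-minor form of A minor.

Diatonic triads of A minor (harmonic minor): Am (i), Bdim (ii°), Caug (III+), Dm (iv), E (V), F (VI), G#dim (vii°).
Diatonic triads of G major: G (I), Am (ii), Bm (iii), C (IV), D (V), Em (vi), F#dim (vii°).
Matching root and quality in both lists: Am.
That gives 1 common triad.

1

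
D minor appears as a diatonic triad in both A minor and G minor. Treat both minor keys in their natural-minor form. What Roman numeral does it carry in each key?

iv in A minor; v in G minor

The scale of A minor (natural minor) is A B C D E F G; D is degree 4, and the triad built there (D-F-A) is minor, so it is iv.
The scale of G minor (natural minor) is G A Bb C D Eb F; D is degree 5, and the triad built there (D-F-A) is minor, so it is v.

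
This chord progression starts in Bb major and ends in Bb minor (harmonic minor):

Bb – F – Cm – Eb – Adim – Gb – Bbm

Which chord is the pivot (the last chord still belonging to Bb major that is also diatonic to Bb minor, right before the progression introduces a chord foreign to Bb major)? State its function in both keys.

Chords diatonic to Bb major: Bb, Cm, Dm, Eb, F, Gm, Adim.
Reading the progression, the first chord not in that set is Gb, so the modulation leaves Bb major there.
The chord immediately before Gb is Adim, which is diatonic to both keys: vii° in Bb major and vii° in Bb minor.

Adim — vii° in Bb major, vii° in Bb minor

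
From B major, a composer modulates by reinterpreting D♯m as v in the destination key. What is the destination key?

G♯ minor

The numeral v denotes a minor triad on scale degree 5. With D♯ on degree 5, the tonic of the new key is G♯.
Degree 5 carries a minor triad in natural-minor keys, so the destination is G♯ minor.
Check: the diatonic triads of G♯ minor (natural minor) are G♯m (i), A♯dim (ii°), B (III), C♯m (iv), D♯m (v), E (VI), F♯ (VII) — D♯m is indeed v.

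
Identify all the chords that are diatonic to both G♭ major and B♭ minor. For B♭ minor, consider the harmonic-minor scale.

Triads in G♭ major: G♭ (I), A♭m (ii), B♭m (iii), C♭ (IV), D♭ (V), E♭m (vi), Fdim (vii°).
Triads in B♭ minor (harmonic minor): B♭m (i), Cdim (ii°), D♭aug (III+), E♭m (iv), F (V), G♭ (VI), Adim (vii°).
Shared triads with their functions: G♭ (I in G♭ major, VI in B♭ minor); B♭m (iii in G♭ major, i in B♭ minor); E♭m (vi in G♭ major, iv in B♭ minor).

G♭, B♭m, E♭m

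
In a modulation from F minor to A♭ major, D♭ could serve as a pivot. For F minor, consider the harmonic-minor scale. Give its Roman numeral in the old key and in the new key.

The scale of F minor (harmonic minor) is F G A♭ B♭ C D♭ E; D♭ is degree 6, and the triad built there (D♭-F-A♭) is major, so it is VI.
The scale of A♭ major is A♭ B♭ C D♭ E♭ F G; D♭ is degree 4, and the triad built there (D♭-F-A♭) is major, so it is IV.

VI in F minor; IV in A♭ major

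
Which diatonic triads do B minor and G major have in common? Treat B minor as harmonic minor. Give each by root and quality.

Triads in B minor (harmonic minor): Bm (i), C#dim (ii°), Daug (III+), Em (iv), F# (V), G (VI), A#dim (vii°).
Triads in G major: G (I), Am (ii), Bm (iii), C (IV), D (V), Em (vi), F#dim (vii°).
Shared triads with their functions: Bm (i in B minor, iii in G major); Em (iv in B minor, vi in G major); G (VI in B minor, I in G major).

Bm, Em, G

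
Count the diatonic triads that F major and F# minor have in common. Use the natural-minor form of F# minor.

0

Diatonic triads of F major: F major (I), G minor (ii), A minor (iii), Bb major (IV), C major (V), D minor (vi), E diminished (vii°).
Diatonic triads of F# minor (natural minor): F# minor (i), G# diminished (ii°), A major (III), B minor (iv), C# minor (v), D major (VI), E major (VII).
No triad has the same root and quality in both keys.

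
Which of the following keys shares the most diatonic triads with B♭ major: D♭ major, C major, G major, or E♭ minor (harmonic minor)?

Triads of B♭ major: B♭ major (I), C minor (ii), D minor (iii), E♭ major (IV), F major (V), G minor (vi), A diminished (vii°).
D♭ major shares 0: none.
C major shares 2: Dm, F.
G major shares 0: none.
E♭ minor (harmonic minor) shares 1: B♭.
The most common triads (2) are shared with C major.

C major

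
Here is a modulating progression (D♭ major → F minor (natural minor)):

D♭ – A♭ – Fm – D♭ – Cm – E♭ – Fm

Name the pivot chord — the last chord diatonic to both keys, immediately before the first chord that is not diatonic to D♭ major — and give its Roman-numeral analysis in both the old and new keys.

D♭ — I in D♭ major, VI in F minor

Chords diatonic to D♭ major: D♭, E♭m, Fm, G♭, A♭, B♭m, Cdim.
Reading the progression, the first chord not in that set is Cm, so the modulation leaves D♭ major there.
The chord immediately before Cm is D♭, which is diatonic to both keys: I in D♭ major and VI in F minor.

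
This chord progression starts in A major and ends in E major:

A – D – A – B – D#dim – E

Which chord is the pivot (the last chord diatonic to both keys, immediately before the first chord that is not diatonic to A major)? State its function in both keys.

Chords diatonic to A major: A, Bm, C#m, D, E, F#m, G#dim.
Reading the progression, the first chord not in that set is B, so the modulation leaves A major there.
The chord immediately before B is A, which is diatonic to both keys: I in A major and IV in E major.

A — I in A major, IV in E major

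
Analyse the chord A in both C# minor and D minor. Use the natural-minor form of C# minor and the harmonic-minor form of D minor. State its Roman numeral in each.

VI in C# minor; V in D minor

The scale of C# minor (natural minor) is C# D# E F# G# A B; A is degree 6, and the triad built there (A-C#-E) is major, so it is VI.
The scale of D minor (harmonic minor) is D E F G A Bb C#; A is degree 5, and the triad built there (A-C#-E) is major, so it is V.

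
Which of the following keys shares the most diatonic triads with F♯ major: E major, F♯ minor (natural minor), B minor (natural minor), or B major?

B major

Triads of F♯ major: F♯ major (I), G♯ minor (ii), A♯ minor (iii), B major (IV), C♯ major (V), D♯ minor (vi), E♯ diminished (vii°).
E major shares 2: G♯m, B.
F♯ minor (natural minor) shares 0: none.
B minor (natural minor) shares 0: none.
B major shares 4: F♯, G♯m, B, D♯m.
The most common triads (4) are shared with B major.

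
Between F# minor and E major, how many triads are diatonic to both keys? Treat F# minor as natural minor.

4

Diatonic triads of F# minor (natural minor): F# minor (i), G# diminished (ii°), A major (III), B minor (iv), C# minor (v), D major (VI), E major (VII).
Diatonic triads of E major: E major (I), F# minor (ii), G# minor (iii), A major (IV), B major (V), C# minor (vi), D# diminished (vii°).
Matching root and quality in both lists: F# minor, A major, C# minor, E major.
That gives 4 common triads.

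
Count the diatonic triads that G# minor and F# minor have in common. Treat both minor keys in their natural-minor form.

Diatonic triads of G# minor (natural minor): G# minor (i), A# diminished (ii°), B major (III), C# minor (iv), D# minor (v), E major (VI), F# major (VII).
Diatonic triads of F# minor (natural minor): F# minor (i), G# diminished (ii°), A major (III), B minor (iv), C# minor (v), D major (VI), E major (VII).
Matching root and quality in both lists: C# minor, E major.
That gives 2 common triads.

2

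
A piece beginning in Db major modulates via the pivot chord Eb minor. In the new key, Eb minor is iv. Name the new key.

Bb minor

The numeral iv denotes a minor triad on scale degree 4. With Eb on degree 4, the tonic of the new key is Bb.
Degree 4 carries a minor triad in minor keys, so the destination is Bb minor.
Check: the diatonic triads of Bb minor (natural minor) are Bbm (i), Cdim (ii°), Db (III), Ebm (iv), Fm (v), Gb (VI), Ab (VII) — Eb minor is indeed iv.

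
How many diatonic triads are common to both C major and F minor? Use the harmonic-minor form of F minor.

1

Diatonic triads of C major: C (I), Dm (ii), Em (iii), F (IV), G (V), Am (vi), Bdim (vii°).
Diatonic triads of F minor (harmonic minor): Fm (i), Gdim (ii°), A♭aug (III+), B♭m (iv), C (V), D♭ (VI), Edim (vii°).
Matching root and quality in both lists: C.
That gives 1 common triad.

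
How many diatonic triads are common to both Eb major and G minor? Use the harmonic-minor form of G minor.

3

Diatonic triads of Eb major: Eb (I), Fm (ii), Gm (iii), Ab (IV), Bb (V), Cm (vi), Ddim (vii°).
Diatonic triads of G minor (harmonic minor): Gm (i), Adim (ii°), Bbaug (III+), Cm (iv), D (V), Eb (VI), F#dim (vii°).
Matching root and quality in both lists: Eb, Gm, Cm.
That gives 3 common triads.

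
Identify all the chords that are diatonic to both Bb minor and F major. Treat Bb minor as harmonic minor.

Triads in Bb minor (harmonic minor): Bb minor (i), C diminished (ii°), Db augmented (III+), Eb minor (iv), F major (V), Gb major (VI), A diminished (vii°).
Triads in F major: F major (I), G minor (ii), A minor (iii), Bb major (IV), C major (V), D minor (vi), E diminished (vii°).
Shared triads with their functions: F major (V in Bb minor, I in F major).

F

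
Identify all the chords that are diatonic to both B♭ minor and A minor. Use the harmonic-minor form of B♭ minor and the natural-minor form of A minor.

Triads in B♭ minor (harmonic minor): B♭m (i), Cdim (ii°), D♭aug (III+), E♭m (iv), F (V), G♭ (VI), Adim (vii°).
Triads in A minor (natural minor): Am (i), Bdim (ii°), C (III), Dm (iv), Em (v), F (VI), G (VII).
Shared triads with their functions: F (V in B♭ minor, VI in A minor).

F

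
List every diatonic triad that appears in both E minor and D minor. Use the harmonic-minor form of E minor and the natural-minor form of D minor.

Triads in E minor (harmonic minor): Em (i), F#dim (ii°), Gaug (III+), Am (iv), B (V), C (VI), D#dim (vii°).
Triads in D minor (natural minor): Dm (i), Edim (ii°), F (III), Gm (iv), Am (v), Bb (VI), C (VII).
Shared triads with their functions: Am (iv in E minor, v in D minor); C (VI in E minor, VII in D minor).

Am, C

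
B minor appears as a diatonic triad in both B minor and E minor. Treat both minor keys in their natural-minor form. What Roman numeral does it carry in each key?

i in B minor; v in E minor

The scale of B minor (natural minor) is B C# D E F# G A; B is degree 1, and the triad built there (B-D-F#) is minor, so it is i.
The scale of E minor (natural minor) is E F# G A B C D; B is degree 5, and the triad built there (B-D-F#) is minor, so it is v.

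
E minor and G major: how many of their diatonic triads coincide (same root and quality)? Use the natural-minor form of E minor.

7

Diatonic triads of E minor (natural minor): Em (i), F♯dim (ii°), G (III), Am (iv), Bm (v), C (VI), D (VII).
Diatonic triads of G major: G (I), Am (ii), Bm (iii), C (IV), D (V), Em (vi), F♯dim (vii°).
Matching root and quality in both lists: Em, F♯dim, G, Am, Bm, C, D.
That gives 7 common triads.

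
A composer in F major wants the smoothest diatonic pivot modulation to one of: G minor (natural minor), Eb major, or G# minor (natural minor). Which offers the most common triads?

Triads of F major: F major (I), G minor (ii), A minor (iii), Bb major (IV), C major (V), D minor (vi), E diminished (vii°).
G minor (natural minor) shares 4: F, Gm, Bb, Dm.
Eb major shares 2: Gm, Bb.
G# minor (natural minor) shares 0: none.
The most common triads (4) are shared with G minor.

G minor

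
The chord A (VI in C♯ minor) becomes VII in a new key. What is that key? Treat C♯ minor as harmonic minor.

B minor

The numeral VII denotes a major triad on scale degree 7. With A on degree 7, the tonic of the new key is B.
Degree 7 carries a major triad in natural-minor keys, so the destination is B minor.
Check: the diatonic triads of B minor (natural minor) are Bm (i), C♯dim (ii°), D (III), Em (iv), F♯m (v), G (VI), A (VII) — A is indeed VII.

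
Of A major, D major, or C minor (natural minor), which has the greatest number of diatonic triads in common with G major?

Triads of G major: G (I), Am (ii), Bm (iii), C (IV), D (V), Em (vi), F♯dim (vii°).
A major shares 2: Bm, D.
D major shares 4: G, Bm, D, Em.
C minor (natural minor) shares 0: none.
The most common triads (4) are shared with D major.

D major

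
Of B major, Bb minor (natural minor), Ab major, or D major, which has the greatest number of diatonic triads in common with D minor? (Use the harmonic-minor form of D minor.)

D major

Triads of D minor (harmonic minor): D minor (i), E diminished (ii°), F augmented (III+), G minor (iv), A major (V), Bb major (VI), C# diminished (vii°).
B major shares 0: none.
Bb minor (natural minor) shares 0: none.
Ab major shares 0: none.
D major shares 2: A, C#dim.
The most common triads (2) are shared with D major.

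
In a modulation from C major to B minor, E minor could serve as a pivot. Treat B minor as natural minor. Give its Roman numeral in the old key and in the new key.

The scale of C major is C D E F G A B; E is degree 3, and the triad built there (E-G-B) is minor, so it is iii.
The scale of B minor (natural minor) is B C# D E F# G A; E is degree 4, and the triad built there (E-G-B) is minor, so it is iv.

iii in C major; iv in B minor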